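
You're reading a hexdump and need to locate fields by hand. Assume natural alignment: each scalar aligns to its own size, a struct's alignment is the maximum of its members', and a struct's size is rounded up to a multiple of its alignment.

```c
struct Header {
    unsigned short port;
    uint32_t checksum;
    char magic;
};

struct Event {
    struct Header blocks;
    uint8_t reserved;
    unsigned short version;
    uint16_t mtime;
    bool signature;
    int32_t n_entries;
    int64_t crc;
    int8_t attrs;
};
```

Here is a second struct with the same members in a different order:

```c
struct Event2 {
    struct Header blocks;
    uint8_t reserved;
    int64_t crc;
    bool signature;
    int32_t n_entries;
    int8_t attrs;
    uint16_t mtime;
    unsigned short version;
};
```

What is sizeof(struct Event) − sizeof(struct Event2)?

0

Header: 0..2  port  (2B, 2-aligned); 2..4  -- padding (2B); 4..8  checksum  (4B, 4-aligned); 8..9  magic  (1B, 1-aligned); 9..12  -- tail padding (3B); sizeof = 12, alignof = 4
0..12  blocks  (12B, 4-aligned)
12..13  reserved  (1B, 1-aligned)
13..14  -- padding (1B)
14..16  version  (2B, 2-aligned)
16..18  mtime  (2B, 2-aligned)
18..19  signature  (1B, 1-aligned)
19..20  -- padding (1B)
20..24  n_entries  (4B, 4-aligned)
24..32  crc  (8B, 8-aligned)
32..33  attrs  (1B, 1-aligned)
33..40  -- tail padding (7B)
sizeof = 40, alignof = 8
— Event2 —
0..12  blocks  (12B, 4-aligned)
12..13  reserved  (1B, 1-aligned)
13..16  -- padding (3B)
16..24  crc  (8B, 8-aligned)
24..25  signature  (1B, 1-aligned)
25..28  -- padding (3B)
28..32  n_entries  (4B, 4-aligned)
32..33  attrs  (1B, 1-aligned)
33..34  -- padding (1B)
34..36  mtime  (2B, 2-aligned)
36..38  version  (2B, 2-aligned)
38..40  -- tail padding (2B)
sizeof = 40, alignof = 8
40 − 40 = 0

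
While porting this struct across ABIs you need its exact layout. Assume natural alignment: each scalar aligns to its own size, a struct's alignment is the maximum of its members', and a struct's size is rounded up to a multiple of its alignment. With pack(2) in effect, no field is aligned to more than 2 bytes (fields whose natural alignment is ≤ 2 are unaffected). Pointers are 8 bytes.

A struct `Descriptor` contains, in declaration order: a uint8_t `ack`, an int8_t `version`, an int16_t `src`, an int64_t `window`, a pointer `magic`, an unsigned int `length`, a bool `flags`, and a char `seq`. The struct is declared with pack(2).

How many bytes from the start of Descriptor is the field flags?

ack at 0 (size 1, align 1) → ends 1
version at 1 (size 1, align 1) → ends 2
src at 2 (size 2, align 2) → ends 4
window at 4 (size 8, align 2) → ends 12
magic at 12 (size 8, align 2) → ends 20
length at 20 (size 4, align 2) → ends 24
flags at 24 (size 1, align 1) → ends 25

24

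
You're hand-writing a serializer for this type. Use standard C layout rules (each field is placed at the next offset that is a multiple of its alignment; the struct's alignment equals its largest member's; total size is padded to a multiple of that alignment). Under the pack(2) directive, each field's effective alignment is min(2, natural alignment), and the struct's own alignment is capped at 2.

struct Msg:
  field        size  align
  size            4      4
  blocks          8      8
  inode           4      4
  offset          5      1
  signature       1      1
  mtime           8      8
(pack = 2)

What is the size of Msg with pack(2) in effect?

0..4  size  (4B, 2-aligned)
4..12  blocks  (8B, 2-aligned)
12..16  inode  (4B, 2-aligned)
16..21  offset  (5B, 1-aligned)
21..22  signature  (1B, 1-aligned)
22..30  mtime  (8B, 2-aligned)
sizeof = 30, alignof = 2

30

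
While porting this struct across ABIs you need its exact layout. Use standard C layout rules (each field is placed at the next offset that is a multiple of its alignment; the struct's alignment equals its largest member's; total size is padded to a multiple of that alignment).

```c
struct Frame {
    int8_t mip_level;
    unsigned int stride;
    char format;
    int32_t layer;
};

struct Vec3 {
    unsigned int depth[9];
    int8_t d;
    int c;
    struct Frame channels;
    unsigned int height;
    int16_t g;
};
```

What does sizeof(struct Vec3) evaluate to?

68

Frame: mip_level at 0 (size 1, align 1) → ends 1; pad 3 to align 4 for stride; stride at 4 (size 4, align 4) → ends 8; format at 8 (size 1, align 1) → ends 9; pad 3 to align 4 for layer; layer at 12 (size 4, align 4) → ends 16; total 16 bytes, alignment 4
depth at 0 (size 36, align 4) → ends 36
d at 36 (size 1, align 1) → ends 37
pad 3 to align 4 for c
c at 40 (size 4, align 4) → ends 44
channels at 44 (size 16, align 4) → ends 60
height at 60 (size 4, align 4) → ends 64
g at 64 (size 2, align 2) → ends 66
tail pad 2 to reach multiple of 4
total 68 bytes, alignment 4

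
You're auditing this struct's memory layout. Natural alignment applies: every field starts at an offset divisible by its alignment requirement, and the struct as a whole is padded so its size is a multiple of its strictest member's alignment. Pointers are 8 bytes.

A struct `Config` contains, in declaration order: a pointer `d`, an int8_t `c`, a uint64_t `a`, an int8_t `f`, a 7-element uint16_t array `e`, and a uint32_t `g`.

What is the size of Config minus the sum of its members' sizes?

d at 0 (size 8, align 8) → ends 8
c at 8 (size 1, align 1) → ends 9
pad 7 to align 8 for a
a at 16 (size 8, align 8) → ends 24
f at 24 (size 1, align 1) → ends 25
pad 1 to align 2 for e
e at 26 (size 14, align 2) → ends 40
g at 40 (size 4, align 4) → ends 44
tail pad 4 to reach multiple of 8
total 48 bytes, alignment 8
data bytes 36, size 48 → padding 12

12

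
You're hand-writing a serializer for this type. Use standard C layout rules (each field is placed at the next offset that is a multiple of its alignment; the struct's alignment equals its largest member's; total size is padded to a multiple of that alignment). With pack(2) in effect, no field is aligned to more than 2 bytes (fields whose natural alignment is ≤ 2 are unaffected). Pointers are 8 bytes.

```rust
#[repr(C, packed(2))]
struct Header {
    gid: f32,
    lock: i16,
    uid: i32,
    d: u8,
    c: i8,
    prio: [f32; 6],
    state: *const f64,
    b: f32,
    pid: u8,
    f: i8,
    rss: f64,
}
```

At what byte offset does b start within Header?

gid at 0 (size 4, align 2) → ends 4
lock at 4 (size 2, align 2) → ends 6
uid at 6 (size 4, align 2) → ends 10
d at 10 (size 1, align 1) → ends 11
c at 11 (size 1, align 1) → ends 12
prio at 12 (size 24, align 2) → ends 36
state at 36 (size 8, align 2) → ends 44
b at 44 (size 4, align 2) → ends 48

44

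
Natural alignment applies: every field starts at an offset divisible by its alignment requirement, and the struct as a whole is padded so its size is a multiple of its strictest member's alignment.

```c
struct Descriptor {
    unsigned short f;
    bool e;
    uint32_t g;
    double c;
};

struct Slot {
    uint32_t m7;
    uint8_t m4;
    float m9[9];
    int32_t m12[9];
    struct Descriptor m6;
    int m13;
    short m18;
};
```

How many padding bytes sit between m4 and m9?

3

Descriptor: @0: f [2B, align 2] → 2; @2: e [1B, align 1] → 3; +1 pad (align 4); @4: g [4B, align 4] → 8; @8: c [8B, align 8] → 16; size 16, align 8
@0: m7 [4B, align 4] → 4
@4: m4 [1B, align 1] → 5
+3 pad (align 4)
@8: m9 [36B, align 4] → 44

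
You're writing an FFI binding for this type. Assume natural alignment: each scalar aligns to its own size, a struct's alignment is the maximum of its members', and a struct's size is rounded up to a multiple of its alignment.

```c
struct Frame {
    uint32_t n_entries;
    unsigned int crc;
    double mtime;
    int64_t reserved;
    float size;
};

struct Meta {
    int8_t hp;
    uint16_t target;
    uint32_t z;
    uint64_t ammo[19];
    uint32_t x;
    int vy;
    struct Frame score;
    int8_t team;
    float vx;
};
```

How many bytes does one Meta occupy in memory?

Frame: @0: n_entries [4B, align 4] → 4; @4: crc [4B, align 4] → 8; @8: mtime [8B, align 8] → 16; @16: reserved [8B, align 8] → 24; @24: size [4B, align 4] → 28; +4 tail pad (align 8); size 32, align 8
@0: hp [1B, align 1] → 1
+1 pad (align 2)
@2: target [2B, align 2] → 4
@4: z [4B, align 4] → 8
@8: ammo [152B, align 8] → 160
@160: x [4B, align 4] → 164
@164: vy [4B, align 4] → 168
@168: score [32B, align 8] → 200
@200: team [1B, align 1] → 201
+3 pad (align 4)
@204: vx [4B, align 4] → 208
size 208, align 8

208 bytes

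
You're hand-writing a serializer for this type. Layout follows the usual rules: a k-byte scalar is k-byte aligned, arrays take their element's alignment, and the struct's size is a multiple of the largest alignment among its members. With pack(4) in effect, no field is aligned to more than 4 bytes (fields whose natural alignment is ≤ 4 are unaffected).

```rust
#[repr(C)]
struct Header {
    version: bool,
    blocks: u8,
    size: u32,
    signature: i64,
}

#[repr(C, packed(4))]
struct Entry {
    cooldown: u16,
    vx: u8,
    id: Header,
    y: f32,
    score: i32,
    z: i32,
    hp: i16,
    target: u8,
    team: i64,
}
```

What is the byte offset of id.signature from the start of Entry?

Header: version at 0 (size 1, align 1) → ends 1; blocks at 1 (size 1, align 1) → ends 2; pad 2 to align 4 for size; size at 4 (size 4, align 4) → ends 8; signature at 8 (size 8, align 8) → ends 16; total 16 bytes, alignment 8
cooldown at 0 (size 2, align 2) → ends 2
vx at 2 (size 1, align 1) → ends 3
pad 1 to align 4 for id
id at 4 (size 16, align 4) → ends 20
within Header: signature at 8
4 + 8 = 12

12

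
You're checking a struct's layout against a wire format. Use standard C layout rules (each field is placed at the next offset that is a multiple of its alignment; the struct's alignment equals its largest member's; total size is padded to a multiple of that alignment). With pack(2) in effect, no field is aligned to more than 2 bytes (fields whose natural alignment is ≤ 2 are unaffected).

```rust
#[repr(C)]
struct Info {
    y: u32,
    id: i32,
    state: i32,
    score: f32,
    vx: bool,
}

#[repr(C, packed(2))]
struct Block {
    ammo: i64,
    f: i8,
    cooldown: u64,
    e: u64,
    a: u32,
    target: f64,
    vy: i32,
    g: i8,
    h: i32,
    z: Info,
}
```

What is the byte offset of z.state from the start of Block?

56

Info: 0..4  y  (4B, 4-aligned); 4..8  id  (4B, 4-aligned); 8..12  state  (4B, 4-aligned); 12..16  score  (4B, 4-aligned); 16..17  vx  (1B, 1-aligned); 17..20  -- tail padding (3B); sizeof = 20, alignof = 4
0..8  ammo  (8B, 2-aligned)
8..9  f  (1B, 1-aligned)
9..10  -- padding (1B)
10..18  cooldown  (8B, 2-aligned)
18..26  e  (8B, 2-aligned)
26..30  a  (4B, 2-aligned)
30..38  target  (8B, 2-aligned)
38..42  vy  (4B, 2-aligned)
42..43  g  (1B, 1-aligned)
43..44  -- padding (1B)
44..48  h  (4B, 2-aligned)
48..68  z  (20B, 2-aligned)
within Info: state at 8
48 + 8 = 56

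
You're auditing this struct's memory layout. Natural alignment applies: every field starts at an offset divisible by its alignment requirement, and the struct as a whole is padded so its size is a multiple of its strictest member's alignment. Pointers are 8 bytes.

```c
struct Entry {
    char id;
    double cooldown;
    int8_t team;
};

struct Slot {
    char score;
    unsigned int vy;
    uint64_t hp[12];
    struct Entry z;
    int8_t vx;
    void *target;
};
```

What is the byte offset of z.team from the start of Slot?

120

Entry: 0..1  id  (1B, 1-aligned); 1..8  -- padding (7B); 8..16  cooldown  (8B, 8-aligned); 16..17  team  (1B, 1-aligned); 17..24  -- tail padding (7B); sizeof = 24, alignof = 8
0..1  score  (1B, 1-aligned)
1..4  -- padding (3B)
4..8  vy  (4B, 4-aligned)
8..104  hp  (96B, 8-aligned)
104..128  z  (24B, 8-aligned)
within Entry: team at 16
104 + 16 = 120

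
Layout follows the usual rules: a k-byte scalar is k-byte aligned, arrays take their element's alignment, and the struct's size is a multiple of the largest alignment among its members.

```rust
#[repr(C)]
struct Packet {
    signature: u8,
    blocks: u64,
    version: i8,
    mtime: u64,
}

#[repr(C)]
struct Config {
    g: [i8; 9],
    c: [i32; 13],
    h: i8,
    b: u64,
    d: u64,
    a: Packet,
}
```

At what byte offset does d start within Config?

80

Packet: @0: signature [1B, align 1] → 1; +7 pad (align 8); @8: blocks [8B, align 8] → 16; @16: version [1B, align 1] → 17; +7 pad (align 8); @24: mtime [8B, align 8] → 32; size 32, align 8
@0: g [9B, align 1] → 9
+3 pad (align 4)
@12: c [52B, align 4] → 64
@64: h [1B, align 1] → 65
+7 pad (align 8)
@72: b [8B, align 8] → 80
@80: d [8B, align 8] → 88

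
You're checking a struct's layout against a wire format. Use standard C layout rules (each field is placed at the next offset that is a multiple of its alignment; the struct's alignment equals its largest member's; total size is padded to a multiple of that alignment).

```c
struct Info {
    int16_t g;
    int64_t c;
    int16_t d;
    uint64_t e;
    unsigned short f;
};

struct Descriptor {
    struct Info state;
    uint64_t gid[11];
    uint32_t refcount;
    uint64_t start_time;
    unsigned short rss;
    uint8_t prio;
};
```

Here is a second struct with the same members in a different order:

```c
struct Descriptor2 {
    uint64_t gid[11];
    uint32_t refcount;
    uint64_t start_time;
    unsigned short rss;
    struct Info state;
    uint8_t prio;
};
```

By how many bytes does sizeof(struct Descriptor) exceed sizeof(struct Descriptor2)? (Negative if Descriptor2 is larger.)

-8

Info: g at 0 (size 2, align 2) → ends 2; pad 6 to align 8 for c; c at 8 (size 8, align 8) → ends 16; d at 16 (size 2, align 2) → ends 18; pad 6 to align 8 for e; e at 24 (size 8, align 8) → ends 32; f at 32 (size 2, align 2) → ends 34; tail pad 6 to reach multiple of 8; total 40 bytes, alignment 8
state at 0 (size 40, align 8) → ends 40
gid at 40 (size 88, align 8) → ends 128
refcount at 128 (size 4, align 4) → ends 132
pad 4 to align 8 for start_time
start_time at 136 (size 8, align 8) → ends 144
rss at 144 (size 2, align 2) → ends 146
prio at 146 (size 1, align 1) → ends 147
tail pad 5 to reach multiple of 8
total 152 bytes, alignment 8
— Descriptor2 —
gid at 0 (size 88, align 8) → ends 88
refcount at 88 (size 4, align 4) → ends 92
pad 4 to align 8 for start_time
start_time at 96 (size 8, align 8) → ends 104
rss at 104 (size 2, align 2) → ends 106
pad 6 to align 8 for state
state at 112 (size 40, align 8) → ends 152
prio at 152 (size 1, align 1) → ends 153
tail pad 7 to reach multiple of 8
total 160 bytes, alignment 8
152 − 160 = -8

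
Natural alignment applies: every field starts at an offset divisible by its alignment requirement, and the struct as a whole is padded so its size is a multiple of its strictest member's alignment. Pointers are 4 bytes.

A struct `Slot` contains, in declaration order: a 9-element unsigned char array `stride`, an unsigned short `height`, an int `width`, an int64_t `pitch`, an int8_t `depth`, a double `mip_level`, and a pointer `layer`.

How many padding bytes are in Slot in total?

0..9  stride  (9B, 1-aligned)
9..10  -- padding (1B)
10..12  height  (2B, 2-aligned)
12..16  width  (4B, 4-aligned)
16..24  pitch  (8B, 8-aligned)
24..25  depth  (1B, 1-aligned)
25..32  -- padding (7B)
32..40  mip_level  (8B, 8-aligned)
40..44  layer  (4B, 4-aligned)
44..48  -- tail padding (4B)
sizeof = 48, alignof = 8
data bytes 36, size 48 → padding 12

12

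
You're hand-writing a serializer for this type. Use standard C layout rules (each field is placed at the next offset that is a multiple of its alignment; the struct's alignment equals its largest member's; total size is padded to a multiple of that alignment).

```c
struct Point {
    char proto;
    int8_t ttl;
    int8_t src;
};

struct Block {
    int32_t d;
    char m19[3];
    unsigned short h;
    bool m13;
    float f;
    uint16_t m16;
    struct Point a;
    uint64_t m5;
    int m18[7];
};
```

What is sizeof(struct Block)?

Point: 0..1  proto  (1B, 1-aligned); 1..2  ttl  (1B, 1-aligned); 2..3  src  (1B, 1-aligned); sizeof = 3, alignof = 1
0..4  d  (4B, 4-aligned)
4..7  m19  (3B, 1-aligned)
7..8  -- padding (1B)
8..10  h  (2B, 2-aligned)
10..11  m13  (1B, 1-aligned)
11..12  -- padding (1B)
12..16  f  (4B, 4-aligned)
16..18  m16  (2B, 2-aligned)
18..21  a  (3B, 1-aligned)
21..24  -- padding (3B)
24..32  m5  (8B, 8-aligned)
32..60  m18  (28B, 4-aligned)
60..64  -- tail padding (4B)
sizeof = 64, alignof = 8

64 bytes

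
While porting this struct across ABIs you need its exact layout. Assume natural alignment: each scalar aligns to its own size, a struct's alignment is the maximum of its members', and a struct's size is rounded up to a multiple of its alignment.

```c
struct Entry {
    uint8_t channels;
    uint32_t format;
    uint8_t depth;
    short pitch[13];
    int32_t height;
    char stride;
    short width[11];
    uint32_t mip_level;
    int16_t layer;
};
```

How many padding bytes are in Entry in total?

7

channels at 0 (size 1, align 1) → ends 1
pad 3 to align 4 for format
format at 4 (size 4, align 4) → ends 8
depth at 8 (size 1, align 1) → ends 9
pad 1 to align 2 for pitch
pitch at 10 (size 26, align 2) → ends 36
height at 36 (size 4, align 4) → ends 40
stride at 40 (size 1, align 1) → ends 41
pad 1 to align 2 for width
width at 42 (size 22, align 2) → ends 64
mip_level at 64 (size 4, align 4) → ends 68
layer at 68 (size 2, align 2) → ends 70
tail pad 2 to reach multiple of 4
total 72 bytes, alignment 4
data bytes 65, size 72 → padding 7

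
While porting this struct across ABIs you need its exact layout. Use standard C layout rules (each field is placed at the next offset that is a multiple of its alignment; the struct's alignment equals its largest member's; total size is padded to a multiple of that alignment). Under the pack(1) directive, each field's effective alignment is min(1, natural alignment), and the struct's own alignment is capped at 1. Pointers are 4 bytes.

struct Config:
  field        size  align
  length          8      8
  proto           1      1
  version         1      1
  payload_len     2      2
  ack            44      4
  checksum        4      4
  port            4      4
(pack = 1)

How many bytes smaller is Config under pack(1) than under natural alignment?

natural layout:
  @0: length [8B, align 8] → 8
  @8: proto [1B, align 1] → 9
  @9: version [1B, align 1] → 10
  @10: payload_len [2B, align 2] → 12
  @12: ack [44B, align 4] → 56
  @56: checksum [4B, align 4] → 60
  @60: port [4B, align 4] → 64
  size 64, align 8
packed(1) layout:
  @0: length [8B, align 1] → 8
  @8: proto [1B, align 1] → 9
  @9: version [1B, align 1] → 10
  @10: payload_len [2B, align 1] → 12
  @12: ack [44B, align 1] → 56
  @56: checksum [4B, align 1] → 60
  @60: port [4B, align 1] → 64
  size 64, align 1
64 − 64 = 0

0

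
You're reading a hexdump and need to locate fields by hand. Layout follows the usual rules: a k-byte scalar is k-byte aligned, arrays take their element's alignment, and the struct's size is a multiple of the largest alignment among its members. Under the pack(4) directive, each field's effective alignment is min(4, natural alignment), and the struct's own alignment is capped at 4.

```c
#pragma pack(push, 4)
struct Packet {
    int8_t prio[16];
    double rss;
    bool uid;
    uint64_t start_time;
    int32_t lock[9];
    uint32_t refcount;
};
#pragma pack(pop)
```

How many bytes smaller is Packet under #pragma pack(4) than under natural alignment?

4

natural layout:
  0..16  prio  (16B, 1-aligned)
  16..24  rss  (8B, 8-aligned)
  24..25  uid  (1B, 1-aligned)
  25..32  -- padding (7B)
  32..40  start_time  (8B, 8-aligned)
  40..76  lock  (36B, 4-aligned)
  76..80  refcount  (4B, 4-aligned)
  sizeof = 80, alignof = 8
packed(4) layout:
  0..16  prio  (16B, 1-aligned)
  16..24  rss  (8B, 4-aligned)
  24..25  uid  (1B, 1-aligned)
  25..28  -- padding (3B)
  28..36  start_time  (8B, 4-aligned)
  36..72  lock  (36B, 4-aligned)
  72..76  refcount  (4B, 4-aligned)
  sizeof = 76, alignof = 4
80 − 76 = 4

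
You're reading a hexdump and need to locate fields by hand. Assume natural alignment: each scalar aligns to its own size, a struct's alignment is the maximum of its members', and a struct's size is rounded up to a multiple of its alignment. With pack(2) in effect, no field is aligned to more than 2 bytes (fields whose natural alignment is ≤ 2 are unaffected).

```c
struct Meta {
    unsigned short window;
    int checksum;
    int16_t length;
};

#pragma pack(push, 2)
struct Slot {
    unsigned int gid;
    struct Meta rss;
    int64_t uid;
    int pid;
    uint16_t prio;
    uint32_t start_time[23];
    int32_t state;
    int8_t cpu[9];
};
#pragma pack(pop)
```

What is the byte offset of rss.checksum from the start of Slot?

8

Meta: 0..2  window  (2B, 2-aligned); 2..4  -- padding (2B); 4..8  checksum  (4B, 4-aligned); 8..10  length  (2B, 2-aligned); 10..12  -- tail padding (2B); sizeof = 12, alignof = 4
0..4  gid  (4B, 2-aligned)
4..16  rss  (12B, 2-aligned)
within Meta: checksum at 4
4 + 4 = 8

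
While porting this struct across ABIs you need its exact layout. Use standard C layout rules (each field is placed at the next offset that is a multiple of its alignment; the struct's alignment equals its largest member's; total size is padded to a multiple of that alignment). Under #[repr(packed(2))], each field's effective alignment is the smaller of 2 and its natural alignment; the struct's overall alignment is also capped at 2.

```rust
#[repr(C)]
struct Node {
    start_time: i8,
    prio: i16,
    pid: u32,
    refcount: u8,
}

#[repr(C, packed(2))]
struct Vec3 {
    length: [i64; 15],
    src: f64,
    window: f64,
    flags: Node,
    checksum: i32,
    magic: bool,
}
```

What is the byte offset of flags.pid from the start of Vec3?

Node: 0..1  start_time  (1B, 1-aligned); 1..2  -- padding (1B); 2..4  prio  (2B, 2-aligned); 4..8  pid  (4B, 4-aligned); 8..9  refcount  (1B, 1-aligned); 9..12  -- tail padding (3B); sizeof = 12, alignof = 4
0..120  length  (120B, 2-aligned)
120..128  src  (8B, 2-aligned)
128..136  window  (8B, 2-aligned)
136..148  flags  (12B, 2-aligned)
within Node: pid at 4
136 + 4 = 140

140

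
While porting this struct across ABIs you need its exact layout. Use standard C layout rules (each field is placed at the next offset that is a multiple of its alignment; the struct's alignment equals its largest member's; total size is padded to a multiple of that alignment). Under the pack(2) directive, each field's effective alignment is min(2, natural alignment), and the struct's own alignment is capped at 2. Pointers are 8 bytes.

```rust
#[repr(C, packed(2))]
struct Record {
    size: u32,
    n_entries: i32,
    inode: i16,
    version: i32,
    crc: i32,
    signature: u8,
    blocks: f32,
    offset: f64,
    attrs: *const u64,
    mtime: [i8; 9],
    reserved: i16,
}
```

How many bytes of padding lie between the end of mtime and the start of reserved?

0..4  size  (4B, 2-aligned)
4..8  n_entries  (4B, 2-aligned)
8..10  inode  (2B, 2-aligned)
10..14  version  (4B, 2-aligned)
14..18  crc  (4B, 2-aligned)
18..19  signature  (1B, 1-aligned)
19..20  -- padding (1B)
20..24  blocks  (4B, 2-aligned)
24..32  offset  (8B, 2-aligned)
32..40  attrs  (8B, 2-aligned)
40..49  mtime  (9B, 1-aligned)
49..50  -- padding (1B)
50..52  reserved  (2B, 2-aligned)

1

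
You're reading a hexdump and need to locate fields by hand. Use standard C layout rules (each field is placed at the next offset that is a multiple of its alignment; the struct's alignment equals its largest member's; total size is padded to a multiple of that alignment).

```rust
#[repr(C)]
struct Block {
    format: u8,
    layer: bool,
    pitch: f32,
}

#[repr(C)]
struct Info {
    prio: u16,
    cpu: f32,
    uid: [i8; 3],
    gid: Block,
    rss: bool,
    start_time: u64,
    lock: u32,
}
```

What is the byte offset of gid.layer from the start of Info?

Block: 0..1  format  (1B, 1-aligned); 1..2  layer  (1B, 1-aligned); 2..4  -- padding (2B); 4..8  pitch  (4B, 4-aligned); sizeof = 8, alignof = 4
0..2  prio  (2B, 2-aligned)
2..4  -- padding (2B)
4..8  cpu  (4B, 4-aligned)
8..11  uid  (3B, 1-aligned)
11..12  -- padding (1B)
12..20  gid  (8B, 4-aligned)
within Block: layer at 1
12 + 1 = 13

13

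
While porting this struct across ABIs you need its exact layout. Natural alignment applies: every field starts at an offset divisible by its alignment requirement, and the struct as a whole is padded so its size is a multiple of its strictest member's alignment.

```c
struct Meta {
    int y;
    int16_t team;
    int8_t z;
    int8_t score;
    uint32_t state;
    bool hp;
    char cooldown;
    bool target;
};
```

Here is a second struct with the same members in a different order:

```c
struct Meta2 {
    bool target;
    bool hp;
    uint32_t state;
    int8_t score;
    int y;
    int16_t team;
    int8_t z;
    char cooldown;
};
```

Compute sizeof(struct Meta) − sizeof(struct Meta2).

-4

@0: y [4B, align 4] → 4
@4: team [2B, align 2] → 6
@6: z [1B, align 1] → 7
@7: score [1B, align 1] → 8
@8: state [4B, align 4] → 12
@12: hp [1B, align 1] → 13
@13: cooldown [1B, align 1] → 14
@14: target [1B, align 1] → 15
+1 tail pad (align 4)
size 16, align 4
— Meta2 —
@0: target [1B, align 1] → 1
@1: hp [1B, align 1] → 2
+2 pad (align 4)
@4: state [4B, align 4] → 8
@8: score [1B, align 1] → 9
+3 pad (align 4)
@12: y [4B, align 4] → 16
@16: team [2B, align 2] → 18
@18: z [1B, align 1] → 19
@19: cooldown [1B, align 1] → 20
size 20, align 4
16 − 20 = -4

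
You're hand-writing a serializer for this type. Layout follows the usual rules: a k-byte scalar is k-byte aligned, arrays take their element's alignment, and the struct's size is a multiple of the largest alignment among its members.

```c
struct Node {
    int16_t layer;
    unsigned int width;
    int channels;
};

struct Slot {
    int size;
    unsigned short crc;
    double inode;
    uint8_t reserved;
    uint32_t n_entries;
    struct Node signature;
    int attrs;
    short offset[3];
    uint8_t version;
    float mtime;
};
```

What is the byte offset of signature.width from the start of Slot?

Node: @0: layer [2B, align 2] → 2; +2 pad (align 4); @4: width [4B, align 4] → 8; @8: channels [4B, align 4] → 12; size 12, align 4
@0: size [4B, align 4] → 4
@4: crc [2B, align 2] → 6
+2 pad (align 8)
@8: inode [8B, align 8] → 16
@16: reserved [1B, align 1] → 17
+3 pad (align 4)
@20: n_entries [4B, align 4] → 24
@24: signature [12B, align 4] → 36
within Node: width at 4
24 + 4 = 28

28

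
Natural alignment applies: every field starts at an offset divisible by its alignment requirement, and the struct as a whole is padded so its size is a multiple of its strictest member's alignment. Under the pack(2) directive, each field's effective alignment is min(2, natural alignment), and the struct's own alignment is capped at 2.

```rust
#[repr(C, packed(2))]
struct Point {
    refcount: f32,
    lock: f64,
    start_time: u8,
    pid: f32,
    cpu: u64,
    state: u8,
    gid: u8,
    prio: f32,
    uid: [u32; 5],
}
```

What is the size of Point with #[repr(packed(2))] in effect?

52

@0: refcount [4B, align 2] → 4
@4: lock [8B, align 2] → 12
@12: start_time [1B, align 1] → 13
+1 pad (align 2)
@14: pid [4B, align 2] → 18
@18: cpu [8B, align 2] → 26
@26: state [1B, align 1] → 27
@27: gid [1B, align 1] → 28
@28: prio [4B, align 2] → 32
@32: uid [20B, align 2] → 52
size 52, align 2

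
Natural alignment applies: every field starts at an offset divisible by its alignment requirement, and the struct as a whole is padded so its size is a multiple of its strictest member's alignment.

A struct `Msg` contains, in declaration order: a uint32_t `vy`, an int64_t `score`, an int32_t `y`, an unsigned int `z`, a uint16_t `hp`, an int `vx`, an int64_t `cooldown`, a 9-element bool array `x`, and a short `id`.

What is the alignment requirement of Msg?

8

member alignments: vy=4, score=8, y=4, z=4, hp=2, vx=4, cooldown=8, x=1, id=2
max = 8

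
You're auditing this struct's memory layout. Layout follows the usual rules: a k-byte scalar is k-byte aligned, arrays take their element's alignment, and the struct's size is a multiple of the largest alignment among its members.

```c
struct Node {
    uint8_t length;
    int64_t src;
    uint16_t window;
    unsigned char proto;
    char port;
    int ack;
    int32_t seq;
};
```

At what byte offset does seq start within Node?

@0: length [1B, align 1] → 1
+7 pad (align 8)
@8: src [8B, align 8] → 16
@16: window [2B, align 2] → 18
@18: proto [1B, align 1] → 19
@19: port [1B, align 1] → 20
@20: ack [4B, align 4] → 24
@24: seq [4B, align 4] → 28

24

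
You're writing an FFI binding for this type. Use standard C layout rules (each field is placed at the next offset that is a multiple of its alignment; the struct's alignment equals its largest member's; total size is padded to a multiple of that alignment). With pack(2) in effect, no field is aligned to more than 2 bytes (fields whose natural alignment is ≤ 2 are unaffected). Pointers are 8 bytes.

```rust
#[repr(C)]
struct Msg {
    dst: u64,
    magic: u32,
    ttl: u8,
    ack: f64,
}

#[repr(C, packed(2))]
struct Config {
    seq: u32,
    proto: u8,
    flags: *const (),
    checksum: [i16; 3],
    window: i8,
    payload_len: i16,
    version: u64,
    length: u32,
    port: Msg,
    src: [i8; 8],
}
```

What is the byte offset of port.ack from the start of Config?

Msg: 0..8  dst  (8B, 8-aligned); 8..12  magic  (4B, 4-aligned); 12..13  ttl  (1B, 1-aligned); 13..16  -- padding (3B); 16..24  ack  (8B, 8-aligned); sizeof = 24, alignof = 8
0..4  seq  (4B, 2-aligned)
4..5  proto  (1B, 1-aligned)
5..6  -- padding (1B)
6..14  flags  (8B, 2-aligned)
14..20  checksum  (6B, 2-aligned)
20..21  window  (1B, 1-aligned)
21..22  -- padding (1B)
22..24  payload_len  (2B, 2-aligned)
24..32  version  (8B, 2-aligned)
32..36  length  (4B, 2-aligned)
36..60  port  (24B, 2-aligned)
within Msg: ack at 16
36 + 16 = 52

52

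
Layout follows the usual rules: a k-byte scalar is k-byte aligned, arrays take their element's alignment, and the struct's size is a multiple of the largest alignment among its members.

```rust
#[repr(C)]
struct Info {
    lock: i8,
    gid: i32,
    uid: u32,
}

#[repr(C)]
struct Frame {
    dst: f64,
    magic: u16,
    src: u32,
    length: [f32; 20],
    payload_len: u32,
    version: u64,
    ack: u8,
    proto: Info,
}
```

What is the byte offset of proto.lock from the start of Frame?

Info: lock at 0 (size 1, align 1) → ends 1; pad 3 to align 4 for gid; gid at 4 (size 4, align 4) → ends 8; uid at 8 (size 4, align 4) → ends 12; total 12 bytes, alignment 4
dst at 0 (size 8, align 8) → ends 8
magic at 8 (size 2, align 2) → ends 10
pad 2 to align 4 for src
src at 12 (size 4, align 4) → ends 16
length at 16 (size 80, align 4) → ends 96
payload_len at 96 (size 4, align 4) → ends 100
pad 4 to align 8 for version
version at 104 (size 8, align 8) → ends 112
ack at 112 (size 1, align 1) → ends 113
pad 3 to align 4 for proto
proto at 116 (size 12, align 4) → ends 128
within Info: lock at 0
116 + 0 = 116

116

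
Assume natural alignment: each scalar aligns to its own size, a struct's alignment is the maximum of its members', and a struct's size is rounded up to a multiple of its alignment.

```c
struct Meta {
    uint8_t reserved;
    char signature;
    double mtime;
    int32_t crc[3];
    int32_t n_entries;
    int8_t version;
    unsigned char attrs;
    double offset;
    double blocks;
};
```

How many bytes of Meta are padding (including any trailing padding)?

0..1  reserved  (1B, 1-aligned)
1..2  signature  (1B, 1-aligned)
2..8  -- padding (6B)
8..16  mtime  (8B, 8-aligned)
16..28  crc  (12B, 4-aligned)
28..32  n_entries  (4B, 4-aligned)
32..33  version  (1B, 1-aligned)
33..34  attrs  (1B, 1-aligned)
34..40  -- padding (6B)
40..48  offset  (8B, 8-aligned)
48..56  blocks  (8B, 8-aligned)
sizeof = 56, alignof = 8
data bytes 44, size 56 → padding 12

12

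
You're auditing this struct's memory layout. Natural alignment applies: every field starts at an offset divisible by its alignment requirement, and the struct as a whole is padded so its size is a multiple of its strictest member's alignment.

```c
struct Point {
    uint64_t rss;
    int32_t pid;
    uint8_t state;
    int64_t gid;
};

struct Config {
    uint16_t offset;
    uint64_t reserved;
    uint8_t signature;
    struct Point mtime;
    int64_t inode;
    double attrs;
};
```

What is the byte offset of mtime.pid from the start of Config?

Point: 0..8  rss  (8B, 8-aligned); 8..12  pid  (4B, 4-aligned); 12..13  state  (1B, 1-aligned); 13..16  -- padding (3B); 16..24  gid  (8B, 8-aligned); sizeof = 24, alignof = 8
0..2  offset  (2B, 2-aligned)
2..8  -- padding (6B)
8..16  reserved  (8B, 8-aligned)
16..17  signature  (1B, 1-aligned)
17..24  -- padding (7B)
24..48  mtime  (24B, 8-aligned)
within Point: pid at 8
24 + 8 = 32

32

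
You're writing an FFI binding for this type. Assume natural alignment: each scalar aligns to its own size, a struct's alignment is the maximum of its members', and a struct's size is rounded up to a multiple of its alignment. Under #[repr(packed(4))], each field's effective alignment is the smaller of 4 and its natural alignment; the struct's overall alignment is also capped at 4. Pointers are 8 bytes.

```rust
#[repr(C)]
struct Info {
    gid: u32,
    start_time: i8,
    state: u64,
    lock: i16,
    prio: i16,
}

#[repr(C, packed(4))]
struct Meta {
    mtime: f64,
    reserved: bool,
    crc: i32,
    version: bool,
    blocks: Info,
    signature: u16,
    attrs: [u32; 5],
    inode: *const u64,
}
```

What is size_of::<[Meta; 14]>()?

1064

Info: 0..4  gid  (4B, 4-aligned); 4..5  start_time  (1B, 1-aligned); 5..8  -- padding (3B); 8..16  state  (8B, 8-aligned); 16..18  lock  (2B, 2-aligned); 18..20  prio  (2B, 2-aligned); 20..24  -- tail padding (4B); sizeof = 24, alignof = 8
0..8  mtime  (8B, 4-aligned)
8..9  reserved  (1B, 1-aligned)
9..12  -- padding (3B)
12..16  crc  (4B, 4-aligned)
16..17  version  (1B, 1-aligned)
17..20  -- padding (3B)
20..44  blocks  (24B, 4-aligned)
44..46  signature  (2B, 2-aligned)
46..48  -- padding (2B)
48..68  attrs  (20B, 4-aligned)
68..76  inode  (8B, 4-aligned)
sizeof = 76, alignof = 4
array of 14: 14 × 76 = 1064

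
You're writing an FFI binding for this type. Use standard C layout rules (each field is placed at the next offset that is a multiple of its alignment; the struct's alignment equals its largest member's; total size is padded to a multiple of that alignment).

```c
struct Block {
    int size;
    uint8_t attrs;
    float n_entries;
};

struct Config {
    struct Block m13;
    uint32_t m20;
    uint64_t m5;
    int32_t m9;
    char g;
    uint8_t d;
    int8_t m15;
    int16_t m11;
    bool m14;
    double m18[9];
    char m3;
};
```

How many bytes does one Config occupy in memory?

120 bytes

Block: size at 0 (size 4, align 4) → ends 4; attrs at 4 (size 1, align 1) → ends 5; pad 3 to align 4 for n_entries; n_entries at 8 (size 4, align 4) → ends 12; total 12 bytes, alignment 4
m13 at 0 (size 12, align 4) → ends 12
m20 at 12 (size 4, align 4) → ends 16
m5 at 16 (size 8, align 8) → ends 24
m9 at 24 (size 4, align 4) → ends 28
g at 28 (size 1, align 1) → ends 29
d at 29 (size 1, align 1) → ends 30
m15 at 30 (size 1, align 1) → ends 31
pad 1 to align 2 for m11
m11 at 32 (size 2, align 2) → ends 34
m14 at 34 (size 1, align 1) → ends 35
pad 5 to align 8 for m18
m18 at 40 (size 72, align 8) → ends 112
m3 at 112 (size 1, align 1) → ends 113
tail pad 7 to reach multiple of 8
total 120 bytes, alignment 8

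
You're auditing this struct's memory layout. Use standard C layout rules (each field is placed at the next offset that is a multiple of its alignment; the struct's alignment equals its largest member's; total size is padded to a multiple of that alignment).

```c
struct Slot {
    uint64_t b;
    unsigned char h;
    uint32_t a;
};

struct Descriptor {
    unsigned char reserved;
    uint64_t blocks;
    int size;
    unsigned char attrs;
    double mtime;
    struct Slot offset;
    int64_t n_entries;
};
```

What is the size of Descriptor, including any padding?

Slot: @0: b [8B, align 8] → 8; @8: h [1B, align 1] → 9; +3 pad (align 4); @12: a [4B, align 4] → 16; size 16, align 8
@0: reserved [1B, align 1] → 1
+7 pad (align 8)
@8: blocks [8B, align 8] → 16
@16: size [4B, align 4] → 20
@20: attrs [1B, align 1] → 21
+3 pad (align 8)
@24: mtime [8B, align 8] → 32
@32: offset [16B, align 8] → 48
@48: n_entries [8B, align 8] → 56
size 56, align 8

56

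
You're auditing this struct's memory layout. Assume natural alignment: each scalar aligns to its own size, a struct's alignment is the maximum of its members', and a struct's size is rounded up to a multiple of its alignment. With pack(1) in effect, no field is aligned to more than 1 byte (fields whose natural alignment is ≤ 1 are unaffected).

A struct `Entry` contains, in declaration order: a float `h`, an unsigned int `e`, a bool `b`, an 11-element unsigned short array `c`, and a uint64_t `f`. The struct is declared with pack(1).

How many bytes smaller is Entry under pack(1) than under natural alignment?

natural layout:
  @0: h [4B, align 4] → 4
  @4: e [4B, align 4] → 8
  @8: b [1B, align 1] → 9
  +1 pad (align 2)
  @10: c [22B, align 2] → 32
  @32: f [8B, align 8] → 40
  size 40, align 8
packed(1) layout:
  @0: h [4B, align 1] → 4
  @4: e [4B, align 1] → 8
  @8: b [1B, align 1] → 9
  @9: c [22B, align 1] → 31
  @31: f [8B, align 1] → 39
  size 39, align 1
40 − 39 = 1

1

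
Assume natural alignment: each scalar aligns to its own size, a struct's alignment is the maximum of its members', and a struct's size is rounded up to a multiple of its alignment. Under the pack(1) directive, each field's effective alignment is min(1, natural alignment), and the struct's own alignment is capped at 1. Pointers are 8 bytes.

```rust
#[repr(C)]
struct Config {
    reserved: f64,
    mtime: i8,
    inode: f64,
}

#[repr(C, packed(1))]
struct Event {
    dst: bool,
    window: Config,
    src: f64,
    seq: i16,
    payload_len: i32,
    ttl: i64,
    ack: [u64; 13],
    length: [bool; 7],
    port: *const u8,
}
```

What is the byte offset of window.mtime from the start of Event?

Config: @0: reserved [8B, align 8] → 8; @8: mtime [1B, align 1] → 9; +7 pad (align 8); @16: inode [8B, align 8] → 24; size 24, align 8
@0: dst [1B, align 1] → 1
@1: window [24B, align 1] → 25
within Config: mtime at 8
1 + 8 = 9

9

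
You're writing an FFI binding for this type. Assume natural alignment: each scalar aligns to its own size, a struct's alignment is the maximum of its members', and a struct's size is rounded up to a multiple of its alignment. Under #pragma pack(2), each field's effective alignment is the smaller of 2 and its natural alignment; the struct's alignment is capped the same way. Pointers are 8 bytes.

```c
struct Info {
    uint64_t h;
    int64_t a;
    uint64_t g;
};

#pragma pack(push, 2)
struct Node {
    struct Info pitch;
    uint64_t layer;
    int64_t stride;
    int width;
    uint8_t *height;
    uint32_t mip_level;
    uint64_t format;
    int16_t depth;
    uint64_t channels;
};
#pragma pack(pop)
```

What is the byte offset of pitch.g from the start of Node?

Info: 0..8  h  (8B, 8-aligned); 8..16  a  (8B, 8-aligned); 16..24  g  (8B, 8-aligned); sizeof = 24, alignof = 8
0..24  pitch  (24B, 2-aligned)
within Info: g at 16
0 + 16 = 16

16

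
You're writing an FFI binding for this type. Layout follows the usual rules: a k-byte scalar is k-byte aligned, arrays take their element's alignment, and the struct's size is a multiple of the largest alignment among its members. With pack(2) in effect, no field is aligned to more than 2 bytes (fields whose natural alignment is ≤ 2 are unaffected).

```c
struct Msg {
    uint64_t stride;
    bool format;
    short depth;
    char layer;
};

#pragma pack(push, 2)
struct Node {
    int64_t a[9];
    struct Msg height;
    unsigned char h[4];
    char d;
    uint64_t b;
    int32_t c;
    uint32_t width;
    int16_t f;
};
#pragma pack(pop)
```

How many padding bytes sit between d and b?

Msg: @0: stride [8B, align 8] → 8; @8: format [1B, align 1] → 9; +1 pad (align 2); @10: depth [2B, align 2] → 12; @12: layer [1B, align 1] → 13; +3 tail pad (align 8); size 16, align 8
@0: a [72B, align 2] → 72
@72: height [16B, align 2] → 88
@88: h [4B, align 1] → 92
@92: d [1B, align 1] → 93
+1 pad (align 2)
@94: b [8B, align 2] → 102

1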